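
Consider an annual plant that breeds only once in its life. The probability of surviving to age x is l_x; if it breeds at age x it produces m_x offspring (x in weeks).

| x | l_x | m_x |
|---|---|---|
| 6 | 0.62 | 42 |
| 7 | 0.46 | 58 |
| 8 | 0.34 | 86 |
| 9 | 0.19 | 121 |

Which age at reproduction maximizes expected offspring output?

Expected offspring if breeding at age x = l_x × m_x:
  age 6: 0.62 × 42 = 26.040
  age 7: 0.46 × 58 = 26.680
  age 8: 0.34 × 86 = 29.240
  age 9: 0.19 × 121 = 22.990
Maximum at age 8 (29.240).

8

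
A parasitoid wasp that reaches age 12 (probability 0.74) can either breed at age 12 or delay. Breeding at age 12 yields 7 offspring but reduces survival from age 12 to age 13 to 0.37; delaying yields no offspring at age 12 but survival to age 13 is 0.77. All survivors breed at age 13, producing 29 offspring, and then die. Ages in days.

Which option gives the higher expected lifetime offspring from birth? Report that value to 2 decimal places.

16.52

breed at age 12: R₀ = 0.74 × (7 + 0.37 × 29) = 0.74 × 17.7300 = 13.1202
delay to age 13: R₀ = 0.74 × (0.77 × 29) = 0.74 × 22.3300 = 16.5242
Higher: delay to age 13 (16.5242).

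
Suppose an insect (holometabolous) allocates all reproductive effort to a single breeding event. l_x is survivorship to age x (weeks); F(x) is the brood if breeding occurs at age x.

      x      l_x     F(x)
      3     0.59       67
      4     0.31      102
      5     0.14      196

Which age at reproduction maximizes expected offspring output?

3

Expected offspring if breeding at age x = l_x × F(x):
  age 3: 0.59 × 67 = 39.530
  age 4: 0.31 × 102 = 31.620
  age 5: 0.14 × 196 = 27.440
Maximum at age 3 (39.530).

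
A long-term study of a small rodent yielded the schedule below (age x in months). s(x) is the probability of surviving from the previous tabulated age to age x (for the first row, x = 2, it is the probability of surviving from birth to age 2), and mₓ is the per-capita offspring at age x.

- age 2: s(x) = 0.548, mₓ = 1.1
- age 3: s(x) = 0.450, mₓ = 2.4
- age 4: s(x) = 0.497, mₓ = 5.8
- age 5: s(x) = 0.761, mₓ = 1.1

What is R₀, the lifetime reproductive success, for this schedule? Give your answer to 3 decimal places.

2.008

Survivorship from birth: l_x = s_2·s_3·…·s_x.
  l_2 = 0.54800
  l_3 = 0.24660
  l_4 = 0.12256
  l_5 = 0.09327
R₀ = Σ l_x mₓ:
  age 2: 0.54800 × 1.1 = 0.6028
  age 3: 0.24660 × 2.4 = 0.5918
  age 4: 0.12256 × 5.8 = 0.7108
  age 5: 0.09327 × 1.1 = 0.1026
R₀ = 0.6028 + 0.5918 + 0.7108 + 0.1026 = 2.0081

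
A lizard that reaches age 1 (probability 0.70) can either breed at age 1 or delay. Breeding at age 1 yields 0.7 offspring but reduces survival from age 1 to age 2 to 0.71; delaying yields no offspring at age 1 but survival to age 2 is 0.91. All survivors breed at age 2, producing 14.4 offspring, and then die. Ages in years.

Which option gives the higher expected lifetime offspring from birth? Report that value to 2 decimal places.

breed at age 1: R₀ = 0.70 × (0.7 + 0.71 × 14.4) = 0.70 × 10.9240 = 7.6468
delay to age 2: R₀ = 0.70 × (0.91 × 14.4) = 0.70 × 13.1040 = 9.1728
Higher: delay to age 2 (9.1728).

9.17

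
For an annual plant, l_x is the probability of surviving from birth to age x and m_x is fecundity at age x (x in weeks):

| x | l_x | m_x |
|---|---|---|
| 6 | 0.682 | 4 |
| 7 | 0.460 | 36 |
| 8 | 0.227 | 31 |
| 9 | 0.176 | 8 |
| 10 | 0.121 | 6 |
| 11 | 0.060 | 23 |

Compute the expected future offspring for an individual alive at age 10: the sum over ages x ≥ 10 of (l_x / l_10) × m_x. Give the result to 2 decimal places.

17.40

l_10 = 0.121. Conditional survival from age 10 to x is l_x / l_10.
  x=10: (0.121/0.121) × 6 = 6.0000
  x=11: (0.060/0.121) × 23 = 11.4050
Sum = 6.0000 + 11.4050 = 17.4050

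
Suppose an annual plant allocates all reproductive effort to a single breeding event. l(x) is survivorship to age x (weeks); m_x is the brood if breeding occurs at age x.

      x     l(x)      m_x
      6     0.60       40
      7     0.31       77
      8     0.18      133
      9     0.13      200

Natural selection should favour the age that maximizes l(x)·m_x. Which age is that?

9

Expected offspring if breeding at age x = l(x) × m_x:
  age 6: 0.60 × 40 = 24.000
  age 7: 0.31 × 77 = 23.870
  age 8: 0.18 × 133 = 23.940
  age 9: 0.13 × 200 = 26.000
Maximum at age 9 (26.000).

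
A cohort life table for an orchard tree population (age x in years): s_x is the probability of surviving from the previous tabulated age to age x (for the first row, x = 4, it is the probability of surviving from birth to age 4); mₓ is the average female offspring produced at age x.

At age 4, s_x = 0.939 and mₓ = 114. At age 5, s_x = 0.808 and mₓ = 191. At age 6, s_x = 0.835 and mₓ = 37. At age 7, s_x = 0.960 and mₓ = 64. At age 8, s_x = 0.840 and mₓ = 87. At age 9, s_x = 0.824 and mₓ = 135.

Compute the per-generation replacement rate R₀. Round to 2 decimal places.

Survivorship from birth: l_x = s_4·s_5·…·s_x.
  l_4 = 0.93900
  l_5 = 0.75871
  l_6 = 0.63352
  l_7 = 0.60818
  l_8 = 0.51087
  l_9 = 0.42096
R₀ = Σ l_x mₓ:
  age 4: 0.93900 × 114 = 107.0460
  age 5: 0.75871 × 191 = 144.9136
  age 6: 0.63352 × 37 = 23.4402
  age 7: 0.60818 × 64 = 38.9235
  age 8: 0.51087 × 87 = 44.4457
  age 9: 0.42096 × 135 = 56.8296
R₀ = 107.0460 + 144.9136 + 23.4402 + 38.9235 + 44.4457 + 56.8296 = 415.5987

415.60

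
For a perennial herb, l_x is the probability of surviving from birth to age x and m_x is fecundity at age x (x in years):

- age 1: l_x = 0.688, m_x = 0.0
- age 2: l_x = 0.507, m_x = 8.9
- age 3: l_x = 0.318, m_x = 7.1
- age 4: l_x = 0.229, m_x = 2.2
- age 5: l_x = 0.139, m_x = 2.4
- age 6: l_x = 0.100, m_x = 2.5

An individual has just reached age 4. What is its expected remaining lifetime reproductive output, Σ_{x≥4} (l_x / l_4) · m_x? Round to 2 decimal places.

l_4 = 0.229. Conditional survival from age 4 to x is l_x / l_4.
  x=4: (0.229/0.229) × 2.2 = 2.2000
  x=5: (0.139/0.229) × 2.4 = 1.4568
  x=6: (0.100/0.229) × 2.5 = 1.0917
Sum = 2.2000 + 1.4568 + 1.0917 = 4.7485

4.75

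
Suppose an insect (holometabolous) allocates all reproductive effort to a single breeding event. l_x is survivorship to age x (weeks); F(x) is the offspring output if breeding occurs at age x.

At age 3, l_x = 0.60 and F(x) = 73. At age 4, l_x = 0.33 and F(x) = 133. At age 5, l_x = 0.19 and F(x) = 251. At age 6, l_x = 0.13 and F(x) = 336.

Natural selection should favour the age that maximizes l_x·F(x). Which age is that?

Expected offspring if breeding at age x = l_x × F(x):
  age 3: 0.60 × 73 = 43.800
  age 4: 0.33 × 133 = 43.890
  age 5: 0.19 × 251 = 47.690
  age 6: 0.13 × 336 = 43.680
Maximum at age 5 (47.690).

5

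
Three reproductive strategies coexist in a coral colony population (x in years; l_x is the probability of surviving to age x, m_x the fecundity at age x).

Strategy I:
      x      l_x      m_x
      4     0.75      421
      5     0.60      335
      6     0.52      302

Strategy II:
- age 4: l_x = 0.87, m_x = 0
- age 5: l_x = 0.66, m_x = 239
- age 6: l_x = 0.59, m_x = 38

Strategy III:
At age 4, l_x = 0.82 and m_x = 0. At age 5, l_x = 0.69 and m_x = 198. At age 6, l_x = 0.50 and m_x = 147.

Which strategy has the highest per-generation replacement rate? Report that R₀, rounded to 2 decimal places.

673.79

Strategy I: R₀ = 0.75×421 + 0.60×335 + 0.52×302 = 673.7900
Strategy II: R₀ = 0.87×0 + 0.66×239 + 0.59×38 = 180.1600
Strategy III: R₀ = 0.82×0 + 0.69×198 + 0.50×147 = 210.1200
Highest R₀: strategy I with 673.7900.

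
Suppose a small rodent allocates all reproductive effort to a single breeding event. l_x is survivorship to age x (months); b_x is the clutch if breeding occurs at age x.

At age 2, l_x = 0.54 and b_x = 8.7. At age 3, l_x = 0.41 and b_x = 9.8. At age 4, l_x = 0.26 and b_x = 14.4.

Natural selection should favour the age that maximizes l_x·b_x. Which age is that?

2

Expected offspring if breeding at age x = l_x × b_x:
  age 2: 0.54 × 8.7 = 4.698
  age 3: 0.41 × 9.8 = 4.018
  age 4: 0.26 × 14.4 = 3.744
Maximum at age 2 (4.698).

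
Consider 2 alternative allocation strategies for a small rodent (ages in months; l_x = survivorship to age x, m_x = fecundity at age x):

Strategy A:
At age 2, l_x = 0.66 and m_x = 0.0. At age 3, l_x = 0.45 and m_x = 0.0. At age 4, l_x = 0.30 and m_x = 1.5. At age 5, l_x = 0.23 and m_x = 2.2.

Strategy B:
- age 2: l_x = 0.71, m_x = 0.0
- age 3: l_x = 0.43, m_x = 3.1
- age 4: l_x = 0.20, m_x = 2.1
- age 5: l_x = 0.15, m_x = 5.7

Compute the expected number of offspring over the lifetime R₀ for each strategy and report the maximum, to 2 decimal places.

2.61

Strategy A: R₀ = 0.66×0.0 + 0.45×0.0 + 0.30×1.5 + 0.23×2.2 = 0.9560
Strategy B: R₀ = 0.71×0.0 + 0.43×3.1 + 0.20×2.1 + 0.15×5.7 = 2.6080
Highest R₀: strategy B with 2.6080.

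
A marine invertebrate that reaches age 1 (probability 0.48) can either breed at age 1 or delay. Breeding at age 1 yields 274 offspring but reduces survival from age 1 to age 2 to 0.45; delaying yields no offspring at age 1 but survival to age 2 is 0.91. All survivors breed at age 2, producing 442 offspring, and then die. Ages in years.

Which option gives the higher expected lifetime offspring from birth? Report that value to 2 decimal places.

breed at age 1: R₀ = 0.48 × (274 + 0.45 × 442) = 0.48 × 472.9000 = 226.9920
delay to age 2: R₀ = 0.48 × (0.91 × 442) = 0.48 × 402.2200 = 193.0656
Higher: breed at age 1 (226.9920).

226.99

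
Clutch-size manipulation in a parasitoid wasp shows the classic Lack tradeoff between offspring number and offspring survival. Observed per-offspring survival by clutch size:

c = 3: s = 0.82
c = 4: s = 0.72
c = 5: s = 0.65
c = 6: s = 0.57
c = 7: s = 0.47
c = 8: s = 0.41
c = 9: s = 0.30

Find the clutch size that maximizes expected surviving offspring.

6

Expected surviving offspring = c × s(c):
  c=3: 3 × 0.82 = 2.460
  c=4: 4 × 0.72 = 2.880
  c=5: 5 × 0.65 = 3.250
  c=6: 6 × 0.57 = 3.420
  c=7: 7 × 0.47 = 3.290
  c=8: 8 × 0.41 = 3.280
  c=9: 9 × 0.30 = 2.700
Maximum at c = 6 (3.420 surviving offspring).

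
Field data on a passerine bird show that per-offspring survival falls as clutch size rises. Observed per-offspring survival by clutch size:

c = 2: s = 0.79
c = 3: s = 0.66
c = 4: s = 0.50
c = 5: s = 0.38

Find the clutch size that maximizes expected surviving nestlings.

4

Expected surviving nestlings = c × s(c):
  c=2: 2 × 0.79 = 1.580
  c=3: 3 × 0.66 = 1.980
  c=4: 4 × 0.50 = 2.000
  c=5: 5 × 0.38 = 1.900
Maximum at c = 4 (2.000 surviving nestlings).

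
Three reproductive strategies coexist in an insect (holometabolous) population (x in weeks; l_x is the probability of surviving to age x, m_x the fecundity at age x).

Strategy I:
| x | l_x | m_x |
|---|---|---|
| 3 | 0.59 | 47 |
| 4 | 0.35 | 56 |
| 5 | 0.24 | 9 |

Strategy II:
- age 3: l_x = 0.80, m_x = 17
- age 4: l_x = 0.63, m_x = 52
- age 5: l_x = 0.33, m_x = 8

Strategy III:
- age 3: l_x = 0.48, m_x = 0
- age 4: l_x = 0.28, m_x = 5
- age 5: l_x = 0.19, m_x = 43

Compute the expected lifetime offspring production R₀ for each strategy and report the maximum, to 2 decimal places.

49.49

Strategy I: R₀ = 0.59×47 + 0.35×56 + 0.24×9 = 49.4900
Strategy II: R₀ = 0.80×17 + 0.63×52 + 0.33×8 = 49.0000
Strategy III: R₀ = 0.48×0 + 0.28×5 + 0.19×43 = 9.5700
Highest R₀: strategy I with 49.4900.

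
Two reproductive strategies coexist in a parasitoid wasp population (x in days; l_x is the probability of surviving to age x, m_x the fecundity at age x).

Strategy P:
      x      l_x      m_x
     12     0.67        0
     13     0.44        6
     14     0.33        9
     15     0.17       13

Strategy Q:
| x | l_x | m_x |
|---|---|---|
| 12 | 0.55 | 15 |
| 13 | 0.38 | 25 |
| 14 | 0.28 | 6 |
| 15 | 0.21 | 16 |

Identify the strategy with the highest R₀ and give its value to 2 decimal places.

Strategy P: R₀ = 0.67×0 + 0.44×6 + 0.33×9 + 0.17×13 = 7.8200
Strategy Q: R₀ = 0.55×15 + 0.38×25 + 0.28×6 + 0.21×16 = 22.7900
Highest R₀: strategy Q with 22.7900.

22.79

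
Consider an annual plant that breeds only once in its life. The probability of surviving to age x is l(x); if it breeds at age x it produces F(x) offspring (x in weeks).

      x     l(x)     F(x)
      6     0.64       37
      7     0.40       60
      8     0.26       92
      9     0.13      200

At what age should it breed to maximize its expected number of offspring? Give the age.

9

Expected offspring if breeding at age x = l(x) × F(x):
  age 6: 0.64 × 37 = 23.680
  age 7: 0.40 × 60 = 24.000
  age 8: 0.26 × 92 = 23.920
  age 9: 0.13 × 200 = 26.000
Maximum at age 9 (26.000).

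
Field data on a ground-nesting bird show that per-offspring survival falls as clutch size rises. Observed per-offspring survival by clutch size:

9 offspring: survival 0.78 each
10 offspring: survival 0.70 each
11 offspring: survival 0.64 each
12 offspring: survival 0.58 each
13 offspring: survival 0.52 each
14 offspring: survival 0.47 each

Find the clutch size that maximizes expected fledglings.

11

Expected fledglings = c × s(c):
  c=9: 9 × 0.78 = 7.020
  c=10: 10 × 0.70 = 7.000
  c=11: 11 × 0.64 = 7.040
  c=12: 12 × 0.58 = 6.960
  c=13: 13 × 0.52 = 6.760
  c=14: 14 × 0.47 = 6.580
Maximum at c = 11 (7.040 fledglings).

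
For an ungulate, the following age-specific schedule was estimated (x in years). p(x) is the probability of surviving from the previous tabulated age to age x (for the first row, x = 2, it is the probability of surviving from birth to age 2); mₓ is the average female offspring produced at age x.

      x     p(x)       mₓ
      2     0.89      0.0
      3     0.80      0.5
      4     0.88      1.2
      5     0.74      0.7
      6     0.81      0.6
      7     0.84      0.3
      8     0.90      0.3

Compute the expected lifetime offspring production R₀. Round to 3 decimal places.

Survivorship from birth: l_x = p_2·p_3·…·p_x.
  l_2 = 0.89000
  l_3 = 0.71200
  l_4 = 0.62656
  l_5 = 0.46365
  l_6 = 0.37556
  l_7 = 0.31547
  l_8 = 0.28392
R₀ = Σ l_x mₓ:
  age 2: 0.89000 × 0.0 = 0.0000
  age 3: 0.71200 × 0.5 = 0.3560
  age 4: 0.62656 × 1.2 = 0.7519
  age 5: 0.46365 × 0.7 = 0.3246
  age 6: 0.37556 × 0.6 = 0.2253
  age 7: 0.31547 × 0.3 = 0.0946
  age 8: 0.28392 × 0.3 = 0.0852
R₀ = 0.0000 + 0.3560 + 0.7519 + 0.3246 + 0.2253 + 0.0946 + 0.0852 = 1.8376

1.838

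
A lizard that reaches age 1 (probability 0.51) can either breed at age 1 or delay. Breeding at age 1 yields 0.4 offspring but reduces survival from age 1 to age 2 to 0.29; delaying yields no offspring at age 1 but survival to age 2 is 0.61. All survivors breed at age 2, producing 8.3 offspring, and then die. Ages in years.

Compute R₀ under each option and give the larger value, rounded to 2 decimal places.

2.58

breed at age 1: R₀ = 0.51 × (0.4 + 0.29 × 8.3) = 0.51 × 2.8070 = 1.4316
delay to age 2: R₀ = 0.51 × (0.61 × 8.3) = 0.51 × 5.0630 = 2.5821
Higher: delay to age 2 (2.5821).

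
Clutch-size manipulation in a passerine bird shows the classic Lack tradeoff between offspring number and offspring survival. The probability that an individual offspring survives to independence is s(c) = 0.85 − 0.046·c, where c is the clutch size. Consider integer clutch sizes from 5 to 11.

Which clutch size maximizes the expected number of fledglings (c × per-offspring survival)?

Expected fledglings = c × s(c):
  c=5: 5 × 0.620 = 3.100
  c=6: 6 × 0.574 = 3.444
  c=7: 7 × 0.528 = 3.696
  c=8: 8 × 0.482 = 3.856
  c=9: 9 × 0.436 = 3.924
  c=10: 10 × 0.390 = 3.900
  c=11: 11 × 0.344 = 3.784
Maximum at c = 9 (3.924 fledglings).

9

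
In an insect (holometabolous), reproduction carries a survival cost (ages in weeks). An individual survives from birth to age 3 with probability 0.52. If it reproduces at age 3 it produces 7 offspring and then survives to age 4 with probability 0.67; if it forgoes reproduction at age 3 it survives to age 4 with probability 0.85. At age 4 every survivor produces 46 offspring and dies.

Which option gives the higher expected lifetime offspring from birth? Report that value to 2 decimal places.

20.33

breed at age 3: R₀ = 0.52 × (7 + 0.67 × 46) = 0.52 × 37.8200 = 19.6664
delay to age 4: R₀ = 0.52 × (0.85 × 46) = 0.52 × 39.1000 = 20.3320
Higher: delay to age 4 (20.3320).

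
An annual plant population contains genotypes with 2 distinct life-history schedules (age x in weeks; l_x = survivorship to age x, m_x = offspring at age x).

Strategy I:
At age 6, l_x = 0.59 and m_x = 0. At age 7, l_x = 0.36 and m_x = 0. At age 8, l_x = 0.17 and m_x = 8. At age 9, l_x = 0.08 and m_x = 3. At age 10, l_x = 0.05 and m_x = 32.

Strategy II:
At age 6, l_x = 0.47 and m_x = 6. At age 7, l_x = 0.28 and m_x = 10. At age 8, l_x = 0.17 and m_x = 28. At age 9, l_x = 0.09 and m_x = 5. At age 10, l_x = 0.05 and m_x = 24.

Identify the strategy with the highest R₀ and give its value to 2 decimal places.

Strategy I: R₀ = 0.59×0 + 0.36×0 + 0.17×8 + 0.08×3 + 0.05×32 = 3.2000
Strategy II: R₀ = 0.47×6 + 0.28×10 + 0.17×28 + 0.09×5 + 0.05×24 = 12.0300
Highest R₀: strategy II with 12.0300.

12.03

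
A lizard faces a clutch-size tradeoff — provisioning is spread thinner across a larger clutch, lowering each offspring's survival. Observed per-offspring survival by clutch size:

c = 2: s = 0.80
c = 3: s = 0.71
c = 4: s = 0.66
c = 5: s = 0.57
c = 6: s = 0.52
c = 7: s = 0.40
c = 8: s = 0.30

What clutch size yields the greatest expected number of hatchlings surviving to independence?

Expected hatchlings surviving to independence = c × s(c):
  c=2: 2 × 0.80 = 1.600
  c=3: 3 × 0.71 = 2.130
  c=4: 4 × 0.66 = 2.640
  c=5: 5 × 0.57 = 2.850
  c=6: 6 × 0.52 = 3.120
  c=7: 7 × 0.40 = 2.800
  c=8: 8 × 0.30 = 2.400
Maximum at c = 6 (3.120 hatchlings surviving to independence).

6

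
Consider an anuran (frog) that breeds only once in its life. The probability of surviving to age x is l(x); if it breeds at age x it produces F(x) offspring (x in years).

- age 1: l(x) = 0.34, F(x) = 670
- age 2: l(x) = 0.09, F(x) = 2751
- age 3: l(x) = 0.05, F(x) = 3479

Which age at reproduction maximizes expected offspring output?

2

Expected offspring if breeding at age x = l(x) × F(x):
  age 1: 0.34 × 670 = 227.800
  age 2: 0.09 × 2751 = 247.590
  age 3: 0.05 × 3479 = 173.950
Maximum at age 2 (247.590).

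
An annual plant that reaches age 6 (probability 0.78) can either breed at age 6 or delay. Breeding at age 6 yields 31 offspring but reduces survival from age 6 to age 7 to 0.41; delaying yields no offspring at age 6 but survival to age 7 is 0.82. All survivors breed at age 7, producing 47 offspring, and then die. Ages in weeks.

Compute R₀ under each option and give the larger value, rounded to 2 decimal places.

39.21

breed at age 6: R₀ = 0.78 × (31 + 0.41 × 47) = 0.78 × 50.2700 = 39.2106
delay to age 7: R₀ = 0.78 × (0.82 × 47) = 0.78 × 38.5400 = 30.0612
Higher: breed at age 6 (39.2106).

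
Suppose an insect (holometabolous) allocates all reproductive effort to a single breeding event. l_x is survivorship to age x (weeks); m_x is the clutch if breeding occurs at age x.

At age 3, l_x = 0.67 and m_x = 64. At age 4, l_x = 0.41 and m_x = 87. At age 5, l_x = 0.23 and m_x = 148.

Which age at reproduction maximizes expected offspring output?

Expected offspring if breeding at age x = l_x × m_x:
  age 3: 0.67 × 64 = 42.880
  age 4: 0.41 × 87 = 35.670
  age 5: 0.23 × 148 = 34.040
Maximum at age 3 (42.880).

3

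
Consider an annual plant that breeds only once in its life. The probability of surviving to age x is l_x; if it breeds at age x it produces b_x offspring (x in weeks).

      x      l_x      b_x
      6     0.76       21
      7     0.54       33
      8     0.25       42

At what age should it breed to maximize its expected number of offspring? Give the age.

Expected offspring if breeding at age x = l_x × b_x:
  age 6: 0.76 × 21 = 15.960
  age 7: 0.54 × 33 = 17.820
  age 8: 0.25 × 42 = 10.500
Maximum at age 7 (17.820).

7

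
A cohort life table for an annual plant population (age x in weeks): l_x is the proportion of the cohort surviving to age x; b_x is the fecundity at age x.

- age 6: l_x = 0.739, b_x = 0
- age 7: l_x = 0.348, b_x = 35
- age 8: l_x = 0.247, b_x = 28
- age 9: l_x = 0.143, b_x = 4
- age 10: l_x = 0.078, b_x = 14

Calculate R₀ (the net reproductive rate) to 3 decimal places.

20.760

R₀ = Σ l_x b_x:
  age 6: 0.739 × 0 = 0.0000
  age 7: 0.348 × 35 = 12.1800
  age 8: 0.247 × 28 = 6.9160
  age 9: 0.143 × 4 = 0.5720
  age 10: 0.078 × 14 = 1.0920
R₀ = 0.0000 + 12.1800 + 6.9160 + 0.5720 + 1.0920 = 20.7600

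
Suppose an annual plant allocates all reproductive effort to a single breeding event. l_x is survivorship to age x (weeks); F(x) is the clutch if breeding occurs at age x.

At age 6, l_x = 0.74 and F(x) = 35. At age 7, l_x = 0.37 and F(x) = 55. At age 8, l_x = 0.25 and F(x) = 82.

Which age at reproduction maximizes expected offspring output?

Expected offspring if breeding at age x = l_x × F(x):
  age 6: 0.74 × 35 = 25.900
  age 7: 0.37 × 55 = 20.350
  age 8: 0.25 × 82 = 20.500
Maximum at age 6 (25.900).

6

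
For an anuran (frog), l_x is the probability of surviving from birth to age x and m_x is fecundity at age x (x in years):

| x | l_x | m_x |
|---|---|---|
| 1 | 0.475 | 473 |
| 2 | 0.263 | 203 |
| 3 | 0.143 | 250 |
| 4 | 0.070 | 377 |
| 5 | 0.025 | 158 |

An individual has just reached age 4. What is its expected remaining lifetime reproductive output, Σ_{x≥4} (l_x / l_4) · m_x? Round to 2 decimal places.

433.43

l_4 = 0.070. Conditional survival from age 4 to x is l_x / l_4.
  x=4: (0.070/0.070) × 377 = 377.0000
  x=5: (0.025/0.070) × 158 = 56.4286
Sum = 377.0000 + 56.4286 = 433.4286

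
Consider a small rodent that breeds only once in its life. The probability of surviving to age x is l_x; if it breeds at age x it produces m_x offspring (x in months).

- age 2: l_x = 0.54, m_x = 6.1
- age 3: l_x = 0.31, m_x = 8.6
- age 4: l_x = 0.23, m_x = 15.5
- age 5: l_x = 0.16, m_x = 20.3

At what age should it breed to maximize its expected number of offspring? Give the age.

4

Expected offspring if breeding at age x = l_x × m_x:
  age 2: 0.54 × 6.1 = 3.294
  age 3: 0.31 × 8.6 = 2.666
  age 4: 0.23 × 15.5 = 3.565
  age 5: 0.16 × 20.3 = 3.248
Maximum at age 4 (3.565).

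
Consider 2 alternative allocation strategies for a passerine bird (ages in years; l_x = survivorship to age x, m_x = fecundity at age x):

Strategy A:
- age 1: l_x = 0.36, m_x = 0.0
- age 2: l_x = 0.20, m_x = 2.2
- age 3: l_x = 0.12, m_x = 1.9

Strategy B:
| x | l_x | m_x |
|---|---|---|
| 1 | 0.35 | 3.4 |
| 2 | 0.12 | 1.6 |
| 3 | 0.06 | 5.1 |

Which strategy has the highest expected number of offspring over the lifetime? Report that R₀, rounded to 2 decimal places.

1.69

Strategy A: R₀ = 0.36×0.0 + 0.20×2.2 + 0.12×1.9 = 0.6680
Strategy B: R₀ = 0.35×3.4 + 0.12×1.6 + 0.06×5.1 = 1.6880
Highest R₀: strategy B with 1.6880.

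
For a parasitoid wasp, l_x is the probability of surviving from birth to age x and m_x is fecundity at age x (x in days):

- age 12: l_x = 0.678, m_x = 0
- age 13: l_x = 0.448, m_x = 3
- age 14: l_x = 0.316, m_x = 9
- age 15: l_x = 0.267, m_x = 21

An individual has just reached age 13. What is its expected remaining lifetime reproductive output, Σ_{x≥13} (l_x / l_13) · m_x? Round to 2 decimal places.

l_13 = 0.448. Conditional survival from age 13 to x is l_x / l_13.
  x=13: (0.448/0.448) × 3 = 3.0000
  x=14: (0.316/0.448) × 9 = 6.3482
  x=15: (0.267/0.448) × 21 = 12.5156
Sum = 3.0000 + 6.3482 + 12.5156 = 21.8638

21.86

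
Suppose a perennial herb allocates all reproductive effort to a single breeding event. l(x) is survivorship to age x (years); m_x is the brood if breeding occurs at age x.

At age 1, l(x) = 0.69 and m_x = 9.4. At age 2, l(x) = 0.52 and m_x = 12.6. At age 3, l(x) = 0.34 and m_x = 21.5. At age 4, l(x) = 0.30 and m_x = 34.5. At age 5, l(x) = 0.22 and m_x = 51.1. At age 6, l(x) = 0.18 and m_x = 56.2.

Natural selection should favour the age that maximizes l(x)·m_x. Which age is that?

5

Expected offspring if breeding at age x = l(x) × m_x:
  age 1: 0.69 × 9.4 = 6.486
  age 2: 0.52 × 12.6 = 6.552
  age 3: 0.34 × 21.5 = 7.310
  age 4: 0.30 × 34.5 = 10.350
  age 5: 0.22 × 51.1 = 11.242
  age 6: 0.18 × 56.2 = 10.116
Maximum at age 5 (11.242).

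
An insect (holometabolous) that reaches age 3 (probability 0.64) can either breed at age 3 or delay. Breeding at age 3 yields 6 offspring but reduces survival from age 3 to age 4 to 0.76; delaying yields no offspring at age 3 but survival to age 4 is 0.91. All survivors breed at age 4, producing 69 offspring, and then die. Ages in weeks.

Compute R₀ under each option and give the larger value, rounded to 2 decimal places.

40.19

breed at age 3: R₀ = 0.64 × (6 + 0.76 × 69) = 0.64 × 58.4400 = 37.4016
delay to age 4: R₀ = 0.64 × (0.91 × 69) = 0.64 × 62.7900 = 40.1856
Higher: delay to age 4 (40.1856).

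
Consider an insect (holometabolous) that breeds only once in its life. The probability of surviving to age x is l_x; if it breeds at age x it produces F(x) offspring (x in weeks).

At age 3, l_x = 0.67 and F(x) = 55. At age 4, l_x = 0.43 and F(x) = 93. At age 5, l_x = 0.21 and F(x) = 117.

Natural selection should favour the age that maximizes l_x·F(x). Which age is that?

4

Expected offspring if breeding at age x = l_x × F(x):
  age 3: 0.67 × 55 = 36.850
  age 4: 0.43 × 93 = 39.990
  age 5: 0.21 × 117 = 24.570
Maximum at age 4 (39.990).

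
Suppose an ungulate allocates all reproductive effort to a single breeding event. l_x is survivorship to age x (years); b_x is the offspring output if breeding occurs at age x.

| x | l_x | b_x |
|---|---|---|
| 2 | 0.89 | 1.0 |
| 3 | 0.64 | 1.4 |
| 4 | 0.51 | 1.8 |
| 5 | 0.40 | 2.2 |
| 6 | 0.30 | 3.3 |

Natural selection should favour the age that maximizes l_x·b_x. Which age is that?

6

Expected offspring if breeding at age x = l_x × b_x:
  age 2: 0.89 × 1.0 = 0.890
  age 3: 0.64 × 1.4 = 0.896
  age 4: 0.51 × 1.8 = 0.918
  age 5: 0.40 × 2.2 = 0.880
  age 6: 0.30 × 3.3 = 0.990
Maximum at age 6 (0.990).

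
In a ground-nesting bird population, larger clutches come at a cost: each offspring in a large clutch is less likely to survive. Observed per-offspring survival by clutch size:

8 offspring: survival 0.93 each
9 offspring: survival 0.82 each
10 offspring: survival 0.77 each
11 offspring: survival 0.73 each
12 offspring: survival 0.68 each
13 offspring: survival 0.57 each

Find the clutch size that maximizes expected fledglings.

Expected fledglings = c × s(c):
  c=8: 8 × 0.93 = 7.440
  c=9: 9 × 0.82 = 7.380
  c=10: 10 × 0.77 = 7.700
  c=11: 11 × 0.73 = 8.030
  c=12: 12 × 0.68 = 8.160
  c=13: 13 × 0.57 = 7.410
Maximum at c = 12 (8.160 fledglings).

12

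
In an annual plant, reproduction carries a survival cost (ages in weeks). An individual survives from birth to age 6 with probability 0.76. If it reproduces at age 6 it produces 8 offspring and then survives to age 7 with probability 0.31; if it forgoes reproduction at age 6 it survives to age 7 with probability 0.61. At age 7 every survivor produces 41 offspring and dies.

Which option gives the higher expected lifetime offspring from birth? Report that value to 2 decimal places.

breed at age 6: R₀ = 0.76 × (8 + 0.31 × 41) = 0.76 × 20.7100 = 15.7396
delay to age 7: R₀ = 0.76 × (0.61 × 41) = 0.76 × 25.0100 = 19.0076
Higher: delay to age 7 (19.0076).

19.01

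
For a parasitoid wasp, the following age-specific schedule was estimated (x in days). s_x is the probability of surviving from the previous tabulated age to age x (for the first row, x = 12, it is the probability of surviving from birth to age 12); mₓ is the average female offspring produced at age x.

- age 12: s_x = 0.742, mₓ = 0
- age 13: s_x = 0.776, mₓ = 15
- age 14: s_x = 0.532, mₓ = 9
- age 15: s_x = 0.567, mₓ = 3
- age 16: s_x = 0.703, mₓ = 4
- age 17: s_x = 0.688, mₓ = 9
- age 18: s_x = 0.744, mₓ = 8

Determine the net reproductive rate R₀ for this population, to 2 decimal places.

13.66

Survivorship from birth: l_x = s_12·s_13·…·s_x.
  l_12 = 0.74200
  l_13 = 0.57579
  l_14 = 0.30632
  l_15 = 0.17368
  l_16 = 0.12210
  l_17 = 0.08400
  l_18 = 0.06250
R₀ = Σ l_x mₓ:
  age 12: 0.74200 × 0 = 0.0000
  age 13: 0.57579 × 15 = 8.6369
  age 14: 0.30632 × 9 = 2.7569
  age 15: 0.17368 × 3 = 0.5210
  age 16: 0.12210 × 4 = 0.4884
  age 17: 0.08400 × 9 = 0.7560
  age 18: 0.06250 × 8 = 0.5000
R₀ = 0.0000 + 8.6369 + 2.7569 + 0.5210 + 0.4884 + 0.7560 + 0.5000 = 13.6592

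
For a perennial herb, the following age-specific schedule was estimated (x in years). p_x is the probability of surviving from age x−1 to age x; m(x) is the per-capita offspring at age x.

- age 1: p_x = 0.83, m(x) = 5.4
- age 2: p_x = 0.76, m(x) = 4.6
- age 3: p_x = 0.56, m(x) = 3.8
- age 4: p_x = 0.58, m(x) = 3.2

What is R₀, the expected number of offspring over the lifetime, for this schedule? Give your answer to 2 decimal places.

Survivorship from birth: l_x = p_1·p_2·…·p_x.
  l_1 = 0.83000
  l_2 = 0.63080
  l_3 = 0.35325
  l_4 = 0.20488
R₀ = Σ l_x m(x):
  age 1: 0.83000 × 5.4 = 4.4820
  age 2: 0.63080 × 4.6 = 2.9017
  age 3: 0.35325 × 3.8 = 1.3423
  age 4: 0.20488 × 3.2 = 0.6556
R₀ = 4.4820 + 2.9017 + 1.3423 + 0.6556 = 9.3816

9.38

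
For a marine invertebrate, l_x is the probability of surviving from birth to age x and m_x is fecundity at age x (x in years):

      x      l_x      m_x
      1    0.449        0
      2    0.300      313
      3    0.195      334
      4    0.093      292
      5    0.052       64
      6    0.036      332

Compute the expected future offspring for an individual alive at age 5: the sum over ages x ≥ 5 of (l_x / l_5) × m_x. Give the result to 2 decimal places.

293.85

l_5 = 0.052. Conditional survival from age 5 to x is l_x / l_5.
  x=5: (0.052/0.052) × 64 = 64.0000
  x=6: (0.036/0.052) × 332 = 229.8462
Sum = 64.0000 + 229.8462 = 293.8462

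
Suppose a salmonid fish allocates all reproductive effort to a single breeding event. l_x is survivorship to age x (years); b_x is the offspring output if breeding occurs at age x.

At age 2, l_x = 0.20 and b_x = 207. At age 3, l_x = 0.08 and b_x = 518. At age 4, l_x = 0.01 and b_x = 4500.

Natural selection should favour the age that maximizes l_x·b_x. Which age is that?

Expected offspring if breeding at age x = l_x × b_x:
  age 2: 0.20 × 207 = 41.400
  age 3: 0.08 × 518 = 41.440
  age 4: 0.01 × 4500 = 45.000
Maximum at age 4 (45.000).

4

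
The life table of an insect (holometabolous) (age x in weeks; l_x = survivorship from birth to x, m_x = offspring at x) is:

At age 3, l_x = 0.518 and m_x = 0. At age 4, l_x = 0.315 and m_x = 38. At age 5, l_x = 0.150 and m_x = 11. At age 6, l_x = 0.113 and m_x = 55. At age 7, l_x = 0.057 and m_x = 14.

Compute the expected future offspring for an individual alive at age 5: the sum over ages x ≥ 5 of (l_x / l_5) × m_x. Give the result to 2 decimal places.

57.75

l_5 = 0.150. Conditional survival from age 5 to x is l_x / l_5.
  x=5: (0.150/0.150) × 11 = 11.0000
  x=6: (0.113/0.150) × 55 = 41.4333
  x=7: (0.057/0.150) × 14 = 5.3200
Sum = 11.0000 + 41.4333 + 5.3200 = 57.7533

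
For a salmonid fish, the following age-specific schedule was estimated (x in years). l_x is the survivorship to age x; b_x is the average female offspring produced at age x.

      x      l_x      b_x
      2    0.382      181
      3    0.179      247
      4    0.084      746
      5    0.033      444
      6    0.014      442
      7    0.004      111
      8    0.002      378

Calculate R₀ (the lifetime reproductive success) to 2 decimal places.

198.06

R₀ = Σ l_x b_x:
  age 2: 0.382 × 181 = 69.1420
  age 3: 0.179 × 247 = 44.2130
  age 4: 0.084 × 746 = 62.6640
  age 5: 0.033 × 444 = 14.6520
  age 6: 0.014 × 442 = 6.1880
  age 7: 0.004 × 111 = 0.4440
  age 8: 0.002 × 378 = 0.7560
R₀ = 69.1420 + 44.2130 + 62.6640 + 14.6520 + 6.1880 + 0.4440 + 0.7560 = 198.0590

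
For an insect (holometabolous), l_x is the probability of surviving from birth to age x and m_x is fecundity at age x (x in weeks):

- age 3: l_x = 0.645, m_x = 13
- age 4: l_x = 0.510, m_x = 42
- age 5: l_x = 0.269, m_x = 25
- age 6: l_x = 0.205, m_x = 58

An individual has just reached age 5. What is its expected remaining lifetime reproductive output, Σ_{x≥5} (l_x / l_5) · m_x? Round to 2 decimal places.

l_5 = 0.269. Conditional survival from age 5 to x is l_x / l_5.
  x=5: (0.269/0.269) × 25 = 25.0000
  x=6: (0.205/0.269) × 58 = 44.2007
Sum = 25.0000 + 44.2007 = 69.2007

69.20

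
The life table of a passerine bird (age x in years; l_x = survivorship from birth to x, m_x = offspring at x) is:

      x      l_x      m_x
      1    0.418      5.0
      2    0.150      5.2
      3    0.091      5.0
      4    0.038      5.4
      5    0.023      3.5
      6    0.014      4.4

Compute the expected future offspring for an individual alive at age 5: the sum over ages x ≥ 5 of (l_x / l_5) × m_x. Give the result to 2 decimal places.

6.18

l_5 = 0.023. Conditional survival from age 5 to x is l_x / l_5.
  x=5: (0.023/0.023) × 3.5 = 3.5000
  x=6: (0.014/0.023) × 4.4 = 2.6783
Sum = 3.5000 + 2.6783 = 6.1783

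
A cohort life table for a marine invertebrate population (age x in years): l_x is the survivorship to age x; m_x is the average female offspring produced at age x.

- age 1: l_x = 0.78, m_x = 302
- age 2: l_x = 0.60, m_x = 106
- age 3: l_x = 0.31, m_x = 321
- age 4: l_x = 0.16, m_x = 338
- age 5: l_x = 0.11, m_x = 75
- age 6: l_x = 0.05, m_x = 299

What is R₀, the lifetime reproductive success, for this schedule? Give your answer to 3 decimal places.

475.950

R₀ = Σ l_x m_x:
  age 1: 0.78 × 302 = 235.5600
  age 2: 0.60 × 106 = 63.6000
  age 3: 0.31 × 321 = 99.5100
  age 4: 0.16 × 338 = 54.0800
  age 5: 0.11 × 75 = 8.2500
  age 6: 0.05 × 299 = 14.9500
R₀ = 235.5600 + 63.6000 + 99.5100 + 54.0800 + 8.2500 + 14.9500 = 475.9500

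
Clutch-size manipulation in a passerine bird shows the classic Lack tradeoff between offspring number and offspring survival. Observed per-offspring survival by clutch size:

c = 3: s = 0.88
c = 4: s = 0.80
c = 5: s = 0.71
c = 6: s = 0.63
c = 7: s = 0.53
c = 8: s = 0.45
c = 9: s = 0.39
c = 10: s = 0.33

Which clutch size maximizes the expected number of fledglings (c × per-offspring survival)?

6

Expected fledglings = c × s(c):
  c=3: 3 × 0.88 = 2.640
  c=4: 4 × 0.80 = 3.200
  c=5: 5 × 0.71 = 3.550
  c=6: 6 × 0.63 = 3.780
  c=7: 7 × 0.53 = 3.710
  c=8: 8 × 0.45 = 3.600
  c=9: 9 × 0.39 = 3.510
  c=10: 10 × 0.33 = 3.300
Maximum at c = 6 (3.780 fledglings).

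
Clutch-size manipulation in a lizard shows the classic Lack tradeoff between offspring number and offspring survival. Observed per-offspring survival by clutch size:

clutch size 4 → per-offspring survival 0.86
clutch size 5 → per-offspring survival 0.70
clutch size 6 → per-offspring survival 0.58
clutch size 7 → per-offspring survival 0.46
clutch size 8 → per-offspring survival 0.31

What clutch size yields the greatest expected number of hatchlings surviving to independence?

Expected hatchlings surviving to independence = c × s(c):
  c=4: 4 × 0.86 = 3.440
  c=5: 5 × 0.70 = 3.500
  c=6: 6 × 0.58 = 3.480
  c=7: 7 × 0.46 = 3.220
  c=8: 8 × 0.31 = 2.480
Maximum at c = 5 (3.500 hatchlings surviving to independence).

5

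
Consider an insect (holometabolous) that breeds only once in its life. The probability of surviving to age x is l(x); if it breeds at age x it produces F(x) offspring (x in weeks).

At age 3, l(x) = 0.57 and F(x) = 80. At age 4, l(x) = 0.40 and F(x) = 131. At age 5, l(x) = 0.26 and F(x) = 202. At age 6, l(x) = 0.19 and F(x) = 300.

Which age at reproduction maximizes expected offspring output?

6

Expected offspring if breeding at age x = l(x) × F(x):
  age 3: 0.57 × 80 = 45.600
  age 4: 0.40 × 131 = 52.400
  age 5: 0.26 × 202 = 52.520
  age 6: 0.19 × 300 = 57.000
Maximum at age 6 (57.000).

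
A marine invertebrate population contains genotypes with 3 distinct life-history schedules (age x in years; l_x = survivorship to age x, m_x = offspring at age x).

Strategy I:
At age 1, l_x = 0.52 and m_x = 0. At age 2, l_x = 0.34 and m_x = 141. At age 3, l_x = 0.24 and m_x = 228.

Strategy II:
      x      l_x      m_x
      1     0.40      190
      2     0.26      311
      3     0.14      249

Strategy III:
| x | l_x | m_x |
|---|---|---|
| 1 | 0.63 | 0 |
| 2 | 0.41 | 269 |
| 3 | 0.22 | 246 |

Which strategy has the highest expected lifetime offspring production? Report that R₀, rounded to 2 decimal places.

191.72

Strategy I: R₀ = 0.52×0 + 0.34×141 + 0.24×228 = 102.6600
Strategy II: R₀ = 0.40×190 + 0.26×311 + 0.14×249 = 191.7200
Strategy III: R₀ = 0.63×0 + 0.41×269 + 0.22×246 = 164.4100
Highest R₀: strategy II with 191.7200.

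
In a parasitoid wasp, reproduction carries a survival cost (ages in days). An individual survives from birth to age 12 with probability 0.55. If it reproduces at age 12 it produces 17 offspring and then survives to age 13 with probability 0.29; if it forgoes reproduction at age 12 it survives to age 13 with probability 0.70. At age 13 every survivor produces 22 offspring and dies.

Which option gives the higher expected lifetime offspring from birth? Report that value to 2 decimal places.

breed at age 12: R₀ = 0.55 × (17 + 0.29 × 22) = 0.55 × 23.3800 = 12.8590
delay to age 13: R₀ = 0.55 × (0.70 × 22) = 0.55 × 15.4000 = 8.4700
Higher: breed at age 12 (12.8590).

12.86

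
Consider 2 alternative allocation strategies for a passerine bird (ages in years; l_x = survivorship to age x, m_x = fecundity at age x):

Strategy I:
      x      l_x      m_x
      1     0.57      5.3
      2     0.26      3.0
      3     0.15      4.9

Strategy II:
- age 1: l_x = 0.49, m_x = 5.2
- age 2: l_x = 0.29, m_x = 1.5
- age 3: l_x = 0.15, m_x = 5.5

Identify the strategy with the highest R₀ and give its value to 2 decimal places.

Strategy I: R₀ = 0.57×5.3 + 0.26×3.0 + 0.15×4.9 = 4.5360
Strategy II: R₀ = 0.49×5.2 + 0.29×1.5 + 0.15×5.5 = 3.8080
Highest R₀: strategy I with 4.5360.

4.54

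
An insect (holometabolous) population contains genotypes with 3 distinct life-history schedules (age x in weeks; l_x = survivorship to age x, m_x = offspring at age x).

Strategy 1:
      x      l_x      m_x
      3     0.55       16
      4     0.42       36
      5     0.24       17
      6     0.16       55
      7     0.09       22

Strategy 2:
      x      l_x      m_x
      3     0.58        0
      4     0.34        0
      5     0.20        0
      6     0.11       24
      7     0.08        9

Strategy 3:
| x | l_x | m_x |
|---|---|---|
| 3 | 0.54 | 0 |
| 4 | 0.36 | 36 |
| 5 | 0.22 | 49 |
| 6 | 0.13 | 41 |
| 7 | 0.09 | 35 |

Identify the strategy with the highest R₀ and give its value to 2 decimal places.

Strategy 1: R₀ = 0.55×16 + 0.42×36 + 0.24×17 + 0.16×55 + 0.09×22 = 38.7800
Strategy 2: R₀ = 0.58×0 + 0.34×0 + 0.20×0 + 0.11×24 + 0.08×9 = 3.3600
Strategy 3: R₀ = 0.54×0 + 0.36×36 + 0.22×49 + 0.13×41 + 0.09×35 = 32.2200
Highest R₀: strategy 1 with 38.7800.

38.78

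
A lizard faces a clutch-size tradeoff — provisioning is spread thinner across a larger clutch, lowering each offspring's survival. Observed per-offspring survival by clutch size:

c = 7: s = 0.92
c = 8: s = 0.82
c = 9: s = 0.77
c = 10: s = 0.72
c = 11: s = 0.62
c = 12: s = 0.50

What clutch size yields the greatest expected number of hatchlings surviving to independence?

Expected hatchlings surviving to independence = c × s(c):
  c=7: 7 × 0.92 = 6.440
  c=8: 8 × 0.82 = 6.560
  c=9: 9 × 0.77 = 6.930
  c=10: 10 × 0.72 = 7.200
  c=11: 11 × 0.62 = 6.820
  c=12: 12 × 0.50 = 6.000
Maximum at c = 10 (7.200 hatchlings surviving to independence).

10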